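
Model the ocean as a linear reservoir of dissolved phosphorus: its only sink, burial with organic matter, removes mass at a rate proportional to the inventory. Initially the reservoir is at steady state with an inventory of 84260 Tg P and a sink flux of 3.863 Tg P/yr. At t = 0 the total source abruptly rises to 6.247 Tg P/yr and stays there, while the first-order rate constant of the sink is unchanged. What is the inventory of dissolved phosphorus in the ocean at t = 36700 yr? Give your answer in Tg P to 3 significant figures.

τ = M₀/F₀ = 84260/3.863 = 21810 yr; rate constant k = 1/τ.
New steady state M_∞ = F₁/k = F₁·τ = 6.247 × 21810 = 136260 Tg P.
M(t) = M_∞ + (M₀ − M_∞)·e^(−t/τ); t/τ = 36700/21810 = 1.683, so e^(−t/τ) = 0.1859.
M(t) = 136260 − 52000 × 0.1859 = 126590 Tg P.

127000 Tg P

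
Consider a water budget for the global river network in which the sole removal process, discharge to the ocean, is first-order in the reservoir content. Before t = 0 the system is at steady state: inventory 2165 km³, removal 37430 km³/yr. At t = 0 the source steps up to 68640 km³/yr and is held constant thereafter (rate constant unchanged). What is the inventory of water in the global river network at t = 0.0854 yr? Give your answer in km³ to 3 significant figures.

τ = M₀/F₀ = 2165/37430 = 0.05784 yr; rate constant k = 1/τ.
New steady state M_∞ = F₁/k = F₁·τ = 68640 × 0.05784 = 3970.2 km³.
M(t) = M_∞ + (M₀ − M_∞)·e^(−t/τ); t/τ = 0.0854/0.05784 = 1.476, so e^(−t/τ) = 0.2284.
M(t) = 3970.2 − 1805 × 0.2284 = 3557.8 km³.

3560 km³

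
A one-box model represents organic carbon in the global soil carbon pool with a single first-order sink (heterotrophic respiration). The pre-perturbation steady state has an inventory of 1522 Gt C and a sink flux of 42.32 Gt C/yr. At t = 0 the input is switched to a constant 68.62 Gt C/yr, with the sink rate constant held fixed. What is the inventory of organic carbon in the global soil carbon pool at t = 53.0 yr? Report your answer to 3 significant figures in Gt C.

2250 Gt C

The sink rate constant is k = F₀/M₀ = 42.32/1522 = 0.02781 yr⁻¹.
Solving dM/dt = F₁ − kM with M(0) = M₀ gives M(t) = F₁/k + (M₀ − F₁/k)·e^(−kt).
F₁/k = 68.62/0.02781 = 2467.9 Gt C; kt = 0.02781 × 53.0 = 1.474, e^(−kt) = 0.2291.
M(53.0) = 2467.9 + (1522 − 2467.9) × 0.2291 = 2467.9 − 216.7 = 2251.2 Gt C.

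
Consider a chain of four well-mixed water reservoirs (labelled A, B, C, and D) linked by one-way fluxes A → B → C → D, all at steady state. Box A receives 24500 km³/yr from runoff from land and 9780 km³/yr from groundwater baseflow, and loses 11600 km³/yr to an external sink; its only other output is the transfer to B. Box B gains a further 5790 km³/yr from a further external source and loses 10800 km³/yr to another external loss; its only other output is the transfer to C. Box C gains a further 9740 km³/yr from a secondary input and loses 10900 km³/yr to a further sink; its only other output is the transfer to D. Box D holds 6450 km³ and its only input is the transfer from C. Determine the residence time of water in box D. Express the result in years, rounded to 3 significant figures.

Box A: F(A→B) = (24500 + 9780) − 11600 = 22680 km³/yr.
Box B: F(B→C) = (22680 + 5790) − 10800 = 17670 km³/yr.
Box C: F(C→D) = (17670 + 9740) − 10900 = 16510 km³/yr.
Box D throughput = its input = 16510 km³/yr; τ = 6450 / 16510 = 0.3907 yr.

0.391 yr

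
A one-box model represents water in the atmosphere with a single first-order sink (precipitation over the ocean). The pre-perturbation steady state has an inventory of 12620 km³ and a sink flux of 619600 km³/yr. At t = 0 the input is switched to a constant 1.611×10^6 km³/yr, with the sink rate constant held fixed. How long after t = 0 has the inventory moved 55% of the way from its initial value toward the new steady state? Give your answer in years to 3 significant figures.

τ = M₀/F₀ = 12620/619600 = 0.02037 yr.
The remaining gap fraction is e^(−t/τ); 55% covered ⇒ e^(−t/τ) = 0.450.
t = −τ ln(0.450) = 0.02037 × 0.7985 = 0.01626 yr.

0.0163 yr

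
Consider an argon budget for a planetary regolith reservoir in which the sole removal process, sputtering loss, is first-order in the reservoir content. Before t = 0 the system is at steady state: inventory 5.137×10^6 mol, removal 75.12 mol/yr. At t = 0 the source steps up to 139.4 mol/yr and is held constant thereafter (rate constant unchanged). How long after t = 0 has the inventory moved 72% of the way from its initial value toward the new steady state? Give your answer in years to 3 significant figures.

τ = M₀/F₀ = 5.137×10^6/75.12 = 68380 yr.
The remaining gap fraction is e^(−t/τ); 72% covered ⇒ e^(−t/τ) = 0.280.
t = −τ ln(0.280) = 68380 × 1.273 = 87050 yr.

87100 yr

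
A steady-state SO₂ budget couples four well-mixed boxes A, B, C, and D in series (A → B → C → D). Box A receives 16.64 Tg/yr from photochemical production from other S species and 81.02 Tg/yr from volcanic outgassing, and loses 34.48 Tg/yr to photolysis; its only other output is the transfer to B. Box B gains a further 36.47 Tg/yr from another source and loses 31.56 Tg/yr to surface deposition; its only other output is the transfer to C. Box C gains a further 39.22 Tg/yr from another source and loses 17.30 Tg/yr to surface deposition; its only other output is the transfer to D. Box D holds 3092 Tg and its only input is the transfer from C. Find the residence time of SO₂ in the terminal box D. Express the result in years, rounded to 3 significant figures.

Box A: F(A→B) = (16.64 + 81.02) − 34.48 = 63.180 Tg/yr.
Box B: F(B→C) = (63.180 + 36.47) − 31.56 = 68.090 Tg/yr.
Box C: F(C→D) = (68.090 + 39.22) − 17.30 = 90.010 Tg/yr.
Box D throughput = its input = 90.010 Tg/yr; τ = 3092 / 90.010 = 34.35 yr.

34.4 yr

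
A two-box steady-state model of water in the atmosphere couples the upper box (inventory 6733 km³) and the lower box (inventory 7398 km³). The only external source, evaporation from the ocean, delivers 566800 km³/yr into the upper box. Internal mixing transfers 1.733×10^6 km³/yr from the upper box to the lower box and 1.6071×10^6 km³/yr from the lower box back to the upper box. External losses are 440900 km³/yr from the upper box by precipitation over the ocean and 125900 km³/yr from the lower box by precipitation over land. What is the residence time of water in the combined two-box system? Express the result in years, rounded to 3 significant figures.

Treat the two boxes together as one reservoir: the mixing fluxes between them are internal recycling, so τ = ΣM / Σ(external losses).
M_total = 6733 + 7398 = 14131 km³.
ΣF_external_out = 440900 + 125900 = 566800 km³/yr.
τ = M_total / ΣF_ext = 14131 / 566800 = 0.02493 yr.

0.0249 yr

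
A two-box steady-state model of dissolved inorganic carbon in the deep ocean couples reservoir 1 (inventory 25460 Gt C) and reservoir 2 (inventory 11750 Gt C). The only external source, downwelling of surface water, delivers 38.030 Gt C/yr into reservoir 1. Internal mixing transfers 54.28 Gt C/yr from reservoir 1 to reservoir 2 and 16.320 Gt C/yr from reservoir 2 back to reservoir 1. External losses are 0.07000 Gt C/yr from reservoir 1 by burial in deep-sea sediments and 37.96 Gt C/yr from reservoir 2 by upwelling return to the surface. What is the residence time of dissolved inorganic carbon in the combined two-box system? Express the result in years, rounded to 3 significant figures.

978 yr

Treat the two boxes together as one reservoir: the mixing fluxes between them are internal recycling, so τ = ΣM / Σ(external losses).
M_total = 25460 + 11750 = 37210 Gt C.
ΣF_external_out = 0.07000 + 37.96 = 38.030 Gt C/yr.
τ = M_total / ΣF_ext = 37210 / 38.030 = 978.4 yr.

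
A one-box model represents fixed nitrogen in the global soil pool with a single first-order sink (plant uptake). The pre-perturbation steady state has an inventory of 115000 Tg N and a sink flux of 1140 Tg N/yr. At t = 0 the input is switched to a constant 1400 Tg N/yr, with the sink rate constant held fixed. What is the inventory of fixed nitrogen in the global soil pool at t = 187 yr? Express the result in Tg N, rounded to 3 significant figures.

137000 Tg N

The sink rate constant is k = F₀/M₀ = 1140/115000 = 0.009913 yr⁻¹.
Solving dM/dt = F₁ − kM with M(0) = M₀ gives M(t) = F₁/k + (M₀ − F₁/k)·e^(−kt).
F₁/k = 1400/0.009913 = 141230 Tg N; kt = 0.009913 × 187 = 1.854, e^(−kt) = 0.1567.
M(187) = 141230 + (115000 − 141230) × 0.1567 = 141230 − 4109 = 137120 Tg N.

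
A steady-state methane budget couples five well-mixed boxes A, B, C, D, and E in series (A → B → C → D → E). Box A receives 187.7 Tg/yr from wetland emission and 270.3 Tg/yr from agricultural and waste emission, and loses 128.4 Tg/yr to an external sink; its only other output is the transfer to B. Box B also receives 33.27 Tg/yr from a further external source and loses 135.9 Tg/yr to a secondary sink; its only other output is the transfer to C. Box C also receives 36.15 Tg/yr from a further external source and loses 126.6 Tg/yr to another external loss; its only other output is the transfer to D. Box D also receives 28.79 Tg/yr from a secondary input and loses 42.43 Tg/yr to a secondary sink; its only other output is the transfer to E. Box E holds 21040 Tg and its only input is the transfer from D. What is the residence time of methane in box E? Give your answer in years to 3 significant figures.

Box A: F(A→B) = (187.7 + 270.3) − 128.4 = 329.60 Tg/yr.
Box B: F(B→C) = (329.60 + 33.27) − 135.9 = 226.97 Tg/yr.
Box C: F(C→D) = (226.97 + 36.15) − 126.6 = 136.52 Tg/yr.
Box D: F(D→E) = (136.52 + 28.79) − 42.43 = 122.88 Tg/yr.
Box E throughput = its input = 122.88 Tg/yr; τ = 21040 / 122.88 = 171.2 yr.

171 yr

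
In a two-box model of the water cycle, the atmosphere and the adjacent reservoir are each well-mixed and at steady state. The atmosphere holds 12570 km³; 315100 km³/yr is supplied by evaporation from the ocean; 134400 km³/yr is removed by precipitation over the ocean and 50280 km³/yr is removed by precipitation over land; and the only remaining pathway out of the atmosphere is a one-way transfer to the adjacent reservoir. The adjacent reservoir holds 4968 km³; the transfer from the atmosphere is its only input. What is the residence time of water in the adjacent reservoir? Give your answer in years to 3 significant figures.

Balance the atmosphere: ΣF_in = 315100 km³/yr.
Transfer to the adjacent reservoir = ΣF_in − (134400 + 50280) = 130420 km³/yr.
At steady state the output of the adjacent reservoir equals its input, 130420 km³/yr.
τ = M / F = 4968 / 130420 = 0.03809 yr.

0.0381 yr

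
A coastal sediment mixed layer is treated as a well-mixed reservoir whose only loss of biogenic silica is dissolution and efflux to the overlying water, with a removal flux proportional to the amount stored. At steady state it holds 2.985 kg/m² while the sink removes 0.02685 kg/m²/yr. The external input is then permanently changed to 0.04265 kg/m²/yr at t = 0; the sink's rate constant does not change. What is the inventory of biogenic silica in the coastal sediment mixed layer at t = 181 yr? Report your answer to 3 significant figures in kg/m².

4.40 kg/m²

Residence time τ = M₀/F₀ = 111.2 yr. The eventual steady state is M_∞ = M₀·(F₁/F₀) = 2.985 × 0.04265/0.02685 = 4.7415 kg/m².
The anomaly ΔM(t) = M(t) − M_∞ decays as ΔM₀·e^(−t/τ) with ΔM₀ = 2.985 − 4.7415 = −1.757 kg/m².
At t = 181 yr, e^(−t/τ) = e^(−1.628) = 0.1963, so ΔM = −0.3448 kg/m² and M = 4.7415 − 0.3448 = 4.3967 kg/m².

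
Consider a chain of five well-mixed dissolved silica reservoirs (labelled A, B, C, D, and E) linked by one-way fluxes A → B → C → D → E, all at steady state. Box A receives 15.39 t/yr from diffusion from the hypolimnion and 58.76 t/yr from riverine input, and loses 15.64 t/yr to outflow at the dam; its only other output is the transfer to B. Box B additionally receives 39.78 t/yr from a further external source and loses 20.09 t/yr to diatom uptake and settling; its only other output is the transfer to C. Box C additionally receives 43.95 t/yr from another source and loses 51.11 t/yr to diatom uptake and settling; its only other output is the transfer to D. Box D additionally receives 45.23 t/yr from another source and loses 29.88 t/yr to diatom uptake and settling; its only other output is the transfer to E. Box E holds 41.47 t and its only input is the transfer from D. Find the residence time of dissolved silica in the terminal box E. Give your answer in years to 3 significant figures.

0.480 yr

Box A: F(A→B) = (15.39 + 58.76) − 15.64 = 58.510 t/yr.
Box B: F(B→C) = (58.510 + 39.78) − 20.09 = 78.200 t/yr.
Box C: F(C→D) = (78.200 + 43.95) − 51.11 = 71.040 t/yr.
Box D: F(D→E) = (71.040 + 45.23) − 29.88 = 86.390 t/yr.
Box E throughput = its input = 86.390 t/yr; τ = 41.47 / 86.390 = 0.4800 yr.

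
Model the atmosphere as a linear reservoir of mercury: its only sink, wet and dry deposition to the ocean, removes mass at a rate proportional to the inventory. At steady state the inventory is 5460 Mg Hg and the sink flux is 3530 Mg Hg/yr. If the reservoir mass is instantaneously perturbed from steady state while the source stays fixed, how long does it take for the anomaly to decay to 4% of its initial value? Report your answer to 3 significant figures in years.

4.98 yr

For a linear reservoir the anomaly decays as exp(−t/τ) with τ = M/F = 5460/3530 = 1.547 yr.
exp(−t/τ) = 0.04 ⇒ t = −τ ln(0.04) = 1.547 × 3.219 = 4.979 yr.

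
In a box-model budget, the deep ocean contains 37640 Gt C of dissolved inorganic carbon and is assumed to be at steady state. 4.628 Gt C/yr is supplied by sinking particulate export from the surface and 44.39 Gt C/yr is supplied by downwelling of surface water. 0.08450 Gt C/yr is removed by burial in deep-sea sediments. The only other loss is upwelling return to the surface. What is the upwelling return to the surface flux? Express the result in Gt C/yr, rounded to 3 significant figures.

48.9 Gt C/yr

At steady state ΣF_in = ΣF_out.
ΣF_in = 4.628 + 44.39 = 49.018 Gt C/yr.
Upwelling return to the surface flux = ΣF_in − (0.08450) = 49.018 − 0.08450 = 48.93 Gt C/yr.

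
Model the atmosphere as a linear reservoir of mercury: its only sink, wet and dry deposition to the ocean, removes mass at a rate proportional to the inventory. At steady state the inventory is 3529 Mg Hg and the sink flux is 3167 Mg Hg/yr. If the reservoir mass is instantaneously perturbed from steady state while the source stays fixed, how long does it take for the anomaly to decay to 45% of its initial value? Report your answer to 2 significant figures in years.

0.89 yr

For a linear reservoir the anomaly decays as exp(−t/τ) with τ = M/F = 3529/3167 = 1.114 yr.
exp(−t/τ) = 0.45 ⇒ t = −τ ln(0.45) = 1.114 × 0.7985 = 0.8898 yr.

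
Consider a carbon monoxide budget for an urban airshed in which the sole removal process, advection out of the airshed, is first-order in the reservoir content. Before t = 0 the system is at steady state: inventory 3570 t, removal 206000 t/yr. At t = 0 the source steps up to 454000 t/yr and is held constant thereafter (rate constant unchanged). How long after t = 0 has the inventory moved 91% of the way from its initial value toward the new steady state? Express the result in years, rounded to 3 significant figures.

τ = M₀/F₀ = 3570/206000 = 0.01733 yr.
The remaining gap fraction is e^(−t/τ); 91% covered ⇒ e^(−t/τ) = 0.0900.
t = −τ ln(0.0900) = 0.01733 × 2.408 = 0.04173 yr.

0.0417 yr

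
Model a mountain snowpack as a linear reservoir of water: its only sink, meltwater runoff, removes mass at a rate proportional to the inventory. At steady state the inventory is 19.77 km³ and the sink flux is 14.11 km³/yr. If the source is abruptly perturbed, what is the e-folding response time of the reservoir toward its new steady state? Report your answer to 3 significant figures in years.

For a linear reservoir the response time equals the residence time τ = M/F.
τ = 19.77 / 14.11 = 1.401 yr.

1.40 yr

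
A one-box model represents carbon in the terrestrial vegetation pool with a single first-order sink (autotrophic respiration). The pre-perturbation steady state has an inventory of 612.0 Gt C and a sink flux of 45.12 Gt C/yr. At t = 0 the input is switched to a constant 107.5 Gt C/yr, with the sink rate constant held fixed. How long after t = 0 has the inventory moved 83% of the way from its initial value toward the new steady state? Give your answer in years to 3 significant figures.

τ = M₀/F₀ = 612.0/45.12 = 13.56 yr.
The remaining gap fraction is e^(−t/τ); 83% covered ⇒ e^(−t/τ) = 0.170.
t = −τ ln(0.170) = 13.56 × 1.772 = 24.03 yr.

24.0 yr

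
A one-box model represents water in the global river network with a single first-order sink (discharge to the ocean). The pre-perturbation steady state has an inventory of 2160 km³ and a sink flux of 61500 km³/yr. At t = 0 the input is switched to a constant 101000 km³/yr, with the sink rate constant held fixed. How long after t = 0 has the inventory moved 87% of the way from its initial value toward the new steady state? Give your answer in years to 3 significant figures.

0.0717 yr

τ = M₀/F₀ = 2160/61500 = 0.03512 yr.
The remaining gap fraction is e^(−t/τ); 87% covered ⇒ e^(−t/τ) = 0.130.
t = −τ ln(0.130) = 0.03512 × 2.040 = 0.07166 yr.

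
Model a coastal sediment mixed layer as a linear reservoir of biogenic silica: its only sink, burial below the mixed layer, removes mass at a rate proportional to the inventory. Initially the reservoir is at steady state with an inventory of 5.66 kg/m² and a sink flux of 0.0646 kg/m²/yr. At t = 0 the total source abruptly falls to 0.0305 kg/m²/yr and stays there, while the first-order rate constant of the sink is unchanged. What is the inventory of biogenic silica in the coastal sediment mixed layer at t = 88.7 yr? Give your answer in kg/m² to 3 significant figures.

τ = M₀/F₀ = 5.66/0.0646 = 87.62 yr; rate constant k = 1/τ.
New steady state M_∞ = F₁/k = F₁·τ = 0.0305 × 87.62 = 2.6723 kg/m².
M(t) = M_∞ + (M₀ − M_∞)·e^(−t/τ); t/τ = 88.7/87.62 = 1.012, so e^(−t/τ) = 0.3634.
M(t) = 2.6723 + 2.988 × 0.3634 = 3.7579 kg/m².

3.76 kg/m²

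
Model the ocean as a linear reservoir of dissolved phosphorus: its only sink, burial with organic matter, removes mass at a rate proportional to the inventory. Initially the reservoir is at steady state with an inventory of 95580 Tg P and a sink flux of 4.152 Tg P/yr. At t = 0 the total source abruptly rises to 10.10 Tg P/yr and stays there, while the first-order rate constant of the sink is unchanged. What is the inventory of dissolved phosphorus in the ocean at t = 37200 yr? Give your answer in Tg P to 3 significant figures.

The sink rate constant is k = F₀/M₀ = 4.152/95580 = 4.344×10^-5 yr⁻¹.
Solving dM/dt = F₁ − kM with M(0) = M₀ gives M(t) = F₁/k + (M₀ − F₁/k)·e^(−kt).
F₁/k = 10.10/4.344×10^-5 = 232500 Tg P; kt = 4.344×10^-5 × 37200 = 1.616, e^(−kt) = 0.1987.
M(37200) = 232500 + (95580 − 232500) × 0.1987 = 232500 − 27210 = 205300 Tg P.

205000 Tg P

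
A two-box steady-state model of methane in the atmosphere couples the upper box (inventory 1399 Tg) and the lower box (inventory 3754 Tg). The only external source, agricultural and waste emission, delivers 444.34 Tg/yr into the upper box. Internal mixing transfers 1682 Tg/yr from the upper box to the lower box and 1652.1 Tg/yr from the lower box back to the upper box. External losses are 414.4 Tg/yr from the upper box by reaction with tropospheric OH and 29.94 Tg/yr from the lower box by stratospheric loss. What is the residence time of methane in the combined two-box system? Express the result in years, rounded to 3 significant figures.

Residence time in the combined system uses the total inventory and the total *external* removal — internal exchanges between the two boxes cancel.
M_total = 1399 + 3754 = 5153.0 Tg.
ΣF_external_out = 414.4 + 29.94 = 444.34 Tg/yr.
τ = M_total / ΣF_ext = 5153.0 / 444.34 = 11.60 yr.

11.6 yr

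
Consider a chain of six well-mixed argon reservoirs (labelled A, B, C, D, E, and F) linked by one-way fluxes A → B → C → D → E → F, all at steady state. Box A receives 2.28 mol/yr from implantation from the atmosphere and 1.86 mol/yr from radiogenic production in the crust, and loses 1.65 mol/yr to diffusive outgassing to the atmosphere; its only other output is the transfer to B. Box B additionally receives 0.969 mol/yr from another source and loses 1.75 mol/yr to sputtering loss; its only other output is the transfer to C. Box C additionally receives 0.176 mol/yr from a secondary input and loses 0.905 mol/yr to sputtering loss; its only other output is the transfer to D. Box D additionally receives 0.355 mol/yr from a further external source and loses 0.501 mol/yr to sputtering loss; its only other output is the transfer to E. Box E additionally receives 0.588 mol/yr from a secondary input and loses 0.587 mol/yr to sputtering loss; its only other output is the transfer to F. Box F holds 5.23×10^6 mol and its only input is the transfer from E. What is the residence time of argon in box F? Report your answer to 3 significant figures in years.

Box A: F(A→B) = (2.28 + 1.86) − 1.65 = 2.4900 mol/yr.
Box B: F(B→C) = (2.4900 + 0.969) − 1.75 = 1.7090 mol/yr.
Box C: F(C→D) = (1.7090 + 0.176) − 0.905 = 0.98000 mol/yr.
Box D: F(D→E) = (0.98000 + 0.355) − 0.501 = 0.83400 mol/yr.
Box E: F(E→F) = (0.83400 + 0.588) − 0.587 = 0.83500 mol/yr.
Box F throughput = its input = 0.83500 mol/yr; τ = 5.23×10^6 / 0.83500 = 6.263×10^6 yr.

6.26×10^6 yr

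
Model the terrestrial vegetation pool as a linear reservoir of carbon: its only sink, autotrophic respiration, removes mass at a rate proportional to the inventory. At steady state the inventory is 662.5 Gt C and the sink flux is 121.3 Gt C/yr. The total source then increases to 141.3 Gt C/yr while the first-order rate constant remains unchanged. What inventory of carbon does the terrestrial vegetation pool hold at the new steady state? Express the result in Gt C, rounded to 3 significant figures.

772 Gt C

Rate constant k = F/M = 121.3 / 662.5 = 0.1831 yr⁻¹.
At the new steady state, source = k·M_new ⇒ M_new = 141.3 / 0.1831 = 771.7 Gt C.
(Equivalently M_new = M × F_new/F_old = 662.5 × 141.3/121.3.)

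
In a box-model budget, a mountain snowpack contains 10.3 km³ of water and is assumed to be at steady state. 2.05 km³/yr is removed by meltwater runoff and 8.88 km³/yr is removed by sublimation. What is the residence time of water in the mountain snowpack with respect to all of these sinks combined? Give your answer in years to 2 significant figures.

0.94 yr

Total removal flux = 2.05 + 8.88 = 10.930 km³/yr.
τ = M / ΣF_out = 10.3 / 10.930 = 0.9424 yr.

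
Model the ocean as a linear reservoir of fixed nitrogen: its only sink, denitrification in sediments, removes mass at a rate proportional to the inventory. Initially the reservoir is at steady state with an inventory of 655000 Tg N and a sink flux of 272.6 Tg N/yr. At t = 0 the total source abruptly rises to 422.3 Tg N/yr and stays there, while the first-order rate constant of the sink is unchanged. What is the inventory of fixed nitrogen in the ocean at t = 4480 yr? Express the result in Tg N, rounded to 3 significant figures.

959000 Tg N

Residence time τ = M₀/F₀ = 2403 yr. The eventual steady state is M_∞ = M₀·(F₁/F₀) = 655000 × 422.3/272.6 = 1.0147×10^6 Tg N.
The anomaly ΔM(t) = M(t) − M_∞ decays as ΔM₀·e^(−t/τ) with ΔM₀ = 655000 − 1.0147×10^6 = −359700 Tg N.
At t = 4480 yr, e^(−t/τ) = e^(−1.865) = 0.1550, so ΔM = −55740 Tg N and M = 1.0147×10^6 − 55740 = 958950 Tg N.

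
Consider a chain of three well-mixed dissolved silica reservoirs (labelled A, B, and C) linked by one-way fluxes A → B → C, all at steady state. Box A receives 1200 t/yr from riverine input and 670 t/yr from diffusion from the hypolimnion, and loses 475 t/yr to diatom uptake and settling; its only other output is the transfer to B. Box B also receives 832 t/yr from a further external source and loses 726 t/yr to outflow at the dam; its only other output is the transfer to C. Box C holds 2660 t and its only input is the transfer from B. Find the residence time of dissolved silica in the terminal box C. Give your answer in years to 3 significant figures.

1.77 yr

Box A: F(A→B) = (1200 + 670) − 475 = 1395.0 t/yr.
Box B: F(B→C) = (1395.0 + 832) − 726 = 1501.0 t/yr.
Box C throughput = its input = 1501.0 t/yr; τ = 2660 / 1501.0 = 1.772 yr.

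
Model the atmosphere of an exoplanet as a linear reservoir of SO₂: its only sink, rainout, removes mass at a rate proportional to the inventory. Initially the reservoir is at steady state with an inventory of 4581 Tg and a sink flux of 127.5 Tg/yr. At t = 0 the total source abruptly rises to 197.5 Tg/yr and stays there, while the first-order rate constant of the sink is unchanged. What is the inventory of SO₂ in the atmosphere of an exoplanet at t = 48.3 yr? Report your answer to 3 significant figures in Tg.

Residence time τ = M₀/F₀ = 35.93 yr. The eventual steady state is M_∞ = M₀·(F₁/F₀) = 4581 × 197.5/127.5 = 7096.1 Tg.
The anomaly ΔM(t) = M(t) − M_∞ decays as ΔM₀·e^(−t/τ) with ΔM₀ = 4581 − 7096.1 = −2515 Tg.
At t = 48.3 yr, e^(−t/τ) = e^(−1.344) = 0.2607, so ΔM = −655.7 Tg and M = 7096.1 − 655.7 = 6440.3 Tg.

6440 Tg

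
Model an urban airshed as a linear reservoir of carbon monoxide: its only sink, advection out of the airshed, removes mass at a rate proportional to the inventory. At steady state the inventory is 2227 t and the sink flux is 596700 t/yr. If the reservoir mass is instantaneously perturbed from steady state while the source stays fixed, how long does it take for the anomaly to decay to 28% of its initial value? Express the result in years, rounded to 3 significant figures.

For a linear reservoir the anomaly decays as exp(−t/τ) with τ = M/F = 2227/596700 = 0.003732 yr.
exp(−t/τ) = 0.28 ⇒ t = −τ ln(0.28) = 0.003732 × 1.273 = 0.004751 yr.

0.00475 yr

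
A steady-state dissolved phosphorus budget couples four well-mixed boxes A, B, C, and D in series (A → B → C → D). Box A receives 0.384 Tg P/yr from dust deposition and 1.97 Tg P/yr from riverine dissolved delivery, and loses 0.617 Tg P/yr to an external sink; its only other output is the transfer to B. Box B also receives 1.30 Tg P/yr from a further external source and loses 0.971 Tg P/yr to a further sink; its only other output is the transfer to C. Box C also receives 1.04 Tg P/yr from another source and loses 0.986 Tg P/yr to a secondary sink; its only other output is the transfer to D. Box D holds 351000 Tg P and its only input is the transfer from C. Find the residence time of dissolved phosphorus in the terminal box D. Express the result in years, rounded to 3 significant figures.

166000 yr

Box A: F(A→B) = (0.384 + 1.97) − 0.617 = 1.7370 Tg P/yr.
Box B: F(B→C) = (1.7370 + 1.30) − 0.971 = 2.0660 Tg P/yr.
Box C: F(C→D) = (2.0660 + 1.04) − 0.986 = 2.1200 Tg P/yr.
Box D throughput = its input = 2.1200 Tg P/yr; τ = 351000 / 2.1200 = 165600 yr.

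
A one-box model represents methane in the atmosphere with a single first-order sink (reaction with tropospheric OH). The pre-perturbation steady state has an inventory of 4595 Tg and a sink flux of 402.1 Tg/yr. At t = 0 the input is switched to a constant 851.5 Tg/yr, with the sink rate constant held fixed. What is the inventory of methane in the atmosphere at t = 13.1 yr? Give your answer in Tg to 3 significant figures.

8100 Tg

The sink rate constant is k = F₀/M₀ = 402.1/4595 = 0.08751 yr⁻¹.
Solving dM/dt = F₁ − kM with M(0) = M₀ gives M(t) = F₁/k + (M₀ − F₁/k)·e^(−kt).
F₁/k = 851.5/0.08751 = 9730.5 Tg; kt = 0.08751 × 13.1 = 1.146, e^(−kt) = 0.3178.
M(13.1) = 9730.5 + (4595 − 9730.5) × 0.3178 = 9730.5 − 1632 = 8098.5 Tg.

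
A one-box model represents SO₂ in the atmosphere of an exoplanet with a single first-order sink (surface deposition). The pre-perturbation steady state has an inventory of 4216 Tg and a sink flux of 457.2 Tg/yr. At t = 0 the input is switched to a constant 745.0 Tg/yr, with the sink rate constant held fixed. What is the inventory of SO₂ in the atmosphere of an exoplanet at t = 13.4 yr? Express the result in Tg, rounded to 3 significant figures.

Residence time τ = M₀/F₀ = 9.221 yr. The eventual steady state is M_∞ = M₀·(F₁/F₀) = 4216 × 745.0/457.2 = 6869.9 Tg.
The anomaly ΔM(t) = M(t) − M_∞ decays as ΔM₀·e^(−t/τ) with ΔM₀ = 4216 − 6869.9 = −2654 Tg.
At t = 13.4 yr, e^(−t/τ) = e^(−1.453) = 0.2338, so ΔM = −620.6 Tg and M = 6869.9 − 620.6 = 6249.3 Tg.

6250 Tg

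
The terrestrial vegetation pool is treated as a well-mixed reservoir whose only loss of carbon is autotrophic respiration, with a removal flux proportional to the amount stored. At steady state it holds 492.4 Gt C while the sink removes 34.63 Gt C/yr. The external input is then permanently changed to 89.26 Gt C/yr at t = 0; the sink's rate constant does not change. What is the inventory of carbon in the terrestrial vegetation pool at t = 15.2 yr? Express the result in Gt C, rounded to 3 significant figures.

τ = M₀/F₀ = 492.4/34.63 = 14.22 yr; rate constant k = 1/τ.
New steady state M_∞ = F₁/k = F₁·τ = 89.26 × 14.22 = 1269.2 Gt C.
M(t) = M_∞ + (M₀ − M_∞)·e^(−t/τ); t/τ = 15.2/14.22 = 1.069, so e^(−t/τ) = 0.3434.
M(t) = 1269.2 − 776.8 × 0.3434 = 1002.5 Gt C.

1000 Gt C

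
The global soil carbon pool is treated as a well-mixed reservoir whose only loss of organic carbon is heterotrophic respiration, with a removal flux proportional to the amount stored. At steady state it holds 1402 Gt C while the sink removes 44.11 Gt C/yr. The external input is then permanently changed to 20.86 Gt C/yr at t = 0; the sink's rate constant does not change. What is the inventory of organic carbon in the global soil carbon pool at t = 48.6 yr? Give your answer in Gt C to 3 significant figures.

823 Gt C

The sink rate constant is k = F₀/M₀ = 44.11/1402 = 0.03146 yr⁻¹.
Solving dM/dt = F₁ − kM with M(0) = M₀ gives M(t) = F₁/k + (M₀ − F₁/k)·e^(−kt).
F₁/k = 20.86/0.03146 = 663.02 Gt C; kt = 0.03146 × 48.6 = 1.529, e^(−kt) = 0.2167.
M(48.6) = 663.02 + (1402 − 663.02) × 0.2167 = 663.02 + 160.2 = 823.18 Gt C.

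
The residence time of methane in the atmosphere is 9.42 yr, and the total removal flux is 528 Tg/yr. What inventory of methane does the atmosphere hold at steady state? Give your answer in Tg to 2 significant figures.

5000 Tg

τ = M/F ⇒ M = τ × F = 9.42 × 528 = 4974 Tg.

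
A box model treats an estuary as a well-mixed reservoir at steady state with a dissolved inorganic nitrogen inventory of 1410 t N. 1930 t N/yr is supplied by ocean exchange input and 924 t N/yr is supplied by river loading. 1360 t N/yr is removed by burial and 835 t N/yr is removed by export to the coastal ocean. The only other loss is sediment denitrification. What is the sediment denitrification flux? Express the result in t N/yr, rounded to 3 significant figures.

At steady state ΣF_in = ΣF_out.
ΣF_in = 1930 + 924 = 2854.0 t N/yr.
Sediment denitrification flux = ΣF_in − (1360 + 835) = 2854.0 − 2195 = 659.0 t N/yr.

659 t N/yr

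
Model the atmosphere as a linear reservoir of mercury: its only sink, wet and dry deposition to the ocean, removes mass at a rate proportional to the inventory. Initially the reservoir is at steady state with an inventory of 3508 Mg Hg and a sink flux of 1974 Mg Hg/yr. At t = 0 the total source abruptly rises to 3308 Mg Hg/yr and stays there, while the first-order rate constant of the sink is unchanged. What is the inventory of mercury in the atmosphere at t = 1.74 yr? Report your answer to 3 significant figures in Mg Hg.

Residence time τ = M₀/F₀ = 1.777 yr. The eventual steady state is M_∞ = M₀·(F₁/F₀) = 3508 × 3308/1974 = 5878.7 Mg Hg.
The anomaly ΔM(t) = M(t) − M_∞ decays as ΔM₀·e^(−t/τ) with ΔM₀ = 3508 − 5878.7 = −2371 Mg Hg.
At t = 1.74 yr, e^(−t/τ) = e^(−0.9791) = 0.3756, so ΔM = −890.5 Mg Hg and M = 5878.7 − 890.5 = 4988.1 Mg Hg.

4990 Mg Hg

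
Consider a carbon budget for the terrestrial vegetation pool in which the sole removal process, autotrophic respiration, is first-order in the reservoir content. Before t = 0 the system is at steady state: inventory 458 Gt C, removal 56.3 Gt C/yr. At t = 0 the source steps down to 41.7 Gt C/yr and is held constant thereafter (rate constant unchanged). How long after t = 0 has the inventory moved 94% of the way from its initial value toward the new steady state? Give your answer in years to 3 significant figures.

τ = M₀/F₀ = 458/56.3 = 8.135 yr.
The remaining gap fraction is e^(−t/τ); 94% covered ⇒ e^(−t/τ) = 0.0600.
t = −τ ln(0.0600) = 8.135 × 2.813 = 22.89 yr.

22.9 yr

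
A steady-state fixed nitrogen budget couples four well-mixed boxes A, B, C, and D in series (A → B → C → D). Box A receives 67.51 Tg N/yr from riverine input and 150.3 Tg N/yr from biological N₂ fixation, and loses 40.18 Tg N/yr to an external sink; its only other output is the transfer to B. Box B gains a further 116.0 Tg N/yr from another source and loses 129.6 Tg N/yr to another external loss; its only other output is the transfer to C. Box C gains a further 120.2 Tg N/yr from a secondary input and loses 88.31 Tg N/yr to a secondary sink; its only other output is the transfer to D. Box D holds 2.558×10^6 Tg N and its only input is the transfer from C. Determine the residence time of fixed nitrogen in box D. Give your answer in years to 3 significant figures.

13100 yr

Box A: F(A→B) = (67.51 + 150.3) − 40.18 = 177.63 Tg N/yr.
Box B: F(B→C) = (177.63 + 116.0) − 129.6 = 164.03 Tg N/yr.
Box C: F(C→D) = (164.03 + 120.2) − 88.31 = 195.92 Tg N/yr.
Box D throughput = its input = 195.92 Tg N/yr; τ = 2.558×10^6 / 195.92 = 13060 yr.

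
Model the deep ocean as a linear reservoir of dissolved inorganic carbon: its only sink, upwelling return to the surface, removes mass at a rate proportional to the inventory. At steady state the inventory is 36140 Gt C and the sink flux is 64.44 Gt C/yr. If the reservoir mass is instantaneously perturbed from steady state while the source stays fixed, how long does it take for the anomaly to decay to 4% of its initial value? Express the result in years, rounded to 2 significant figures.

1800 yr

For a linear reservoir the anomaly decays as exp(−t/τ) with τ = M/F = 36140/64.44 = 560.8 yr.
exp(−t/τ) = 0.04 ⇒ t = −τ ln(0.04) = 560.8 × 3.219 = 1805 yr.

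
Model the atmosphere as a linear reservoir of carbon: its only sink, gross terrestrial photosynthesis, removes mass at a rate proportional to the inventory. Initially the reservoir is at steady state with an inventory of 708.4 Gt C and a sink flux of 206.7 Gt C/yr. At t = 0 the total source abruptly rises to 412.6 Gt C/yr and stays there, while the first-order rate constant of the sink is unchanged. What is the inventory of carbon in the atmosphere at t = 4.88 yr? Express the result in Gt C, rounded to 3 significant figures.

Residence time τ = M₀/F₀ = 3.427 yr. The eventual steady state is M_∞ = M₀·(F₁/F₀) = 708.4 × 412.6/206.7 = 1414.1 Gt C.
The anomaly ΔM(t) = M(t) − M_∞ decays as ΔM₀·e^(−t/τ) with ΔM₀ = 708.4 − 1414.1 = −705.7 Gt C.
At t = 4.88 yr, e^(−t/τ) = e^(−1.424) = 0.2408, so ΔM = −169.9 Gt C and M = 1414.1 − 169.9 = 1244.2 Gt C.

1240 Gt C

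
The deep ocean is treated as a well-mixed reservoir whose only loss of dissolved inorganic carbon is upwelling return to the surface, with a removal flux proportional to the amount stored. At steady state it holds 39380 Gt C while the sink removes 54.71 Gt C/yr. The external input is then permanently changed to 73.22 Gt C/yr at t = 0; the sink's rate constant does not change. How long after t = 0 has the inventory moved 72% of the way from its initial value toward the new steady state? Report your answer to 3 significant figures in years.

916 yr

τ = M₀/F₀ = 39380/54.71 = 719.8 yr.
The remaining gap fraction is e^(−t/τ); 72% covered ⇒ e^(−t/τ) = 0.280.
t = −τ ln(0.280) = 719.8 × 1.273 = 916.3 yr.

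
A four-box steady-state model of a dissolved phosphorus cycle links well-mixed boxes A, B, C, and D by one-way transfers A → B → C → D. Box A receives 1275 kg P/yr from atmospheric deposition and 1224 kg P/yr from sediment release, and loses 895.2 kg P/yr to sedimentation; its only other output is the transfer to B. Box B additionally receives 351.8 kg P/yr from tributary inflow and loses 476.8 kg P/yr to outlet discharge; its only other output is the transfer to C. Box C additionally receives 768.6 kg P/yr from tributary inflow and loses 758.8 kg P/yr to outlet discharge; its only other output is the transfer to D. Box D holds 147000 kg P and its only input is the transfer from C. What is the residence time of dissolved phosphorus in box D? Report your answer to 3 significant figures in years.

98.8 yr

Box A: F(A→B) = (1275 + 1224) − 895.2 = 1603.8 kg P/yr.
Box B: F(B→C) = (1603.8 + 351.8) − 476.8 = 1478.8 kg P/yr.
Box C: F(C→D) = (1478.8 + 768.6) − 758.8 = 1488.6 kg P/yr.
Box D throughput = its input = 1488.6 kg P/yr; τ = 147000 / 1488.6 = 98.75 yr.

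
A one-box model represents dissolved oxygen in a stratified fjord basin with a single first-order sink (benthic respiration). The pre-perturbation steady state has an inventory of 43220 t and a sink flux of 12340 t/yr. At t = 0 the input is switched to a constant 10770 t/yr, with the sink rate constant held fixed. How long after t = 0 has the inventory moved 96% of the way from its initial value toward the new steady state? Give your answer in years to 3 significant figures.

11.3 yr

τ = M₀/F₀ = 43220/12340 = 3.502 yr.
The remaining gap fraction is e^(−t/τ); 96% covered ⇒ e^(−t/τ) = 0.0400.
t = −τ ln(0.0400) = 3.502 × 3.219 = 11.27 yr.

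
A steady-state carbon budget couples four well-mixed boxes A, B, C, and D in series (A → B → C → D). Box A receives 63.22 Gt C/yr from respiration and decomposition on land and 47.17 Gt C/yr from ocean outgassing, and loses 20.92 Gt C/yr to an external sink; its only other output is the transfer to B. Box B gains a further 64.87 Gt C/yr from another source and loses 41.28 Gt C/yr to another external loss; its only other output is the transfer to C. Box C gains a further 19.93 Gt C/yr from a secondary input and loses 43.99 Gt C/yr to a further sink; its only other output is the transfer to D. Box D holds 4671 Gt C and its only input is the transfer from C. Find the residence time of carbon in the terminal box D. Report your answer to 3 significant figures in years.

52.5 yr

Box A: F(A→B) = (63.22 + 47.17) − 20.92 = 89.470 Gt C/yr.
Box B: F(B→C) = (89.470 + 64.87) − 41.28 = 113.06 Gt C/yr.
Box C: F(C→D) = (113.06 + 19.93) − 43.99 = 89.000 Gt C/yr.
Box D throughput = its input = 89.000 Gt C/yr; τ = 4671 / 89.000 = 52.48 yr.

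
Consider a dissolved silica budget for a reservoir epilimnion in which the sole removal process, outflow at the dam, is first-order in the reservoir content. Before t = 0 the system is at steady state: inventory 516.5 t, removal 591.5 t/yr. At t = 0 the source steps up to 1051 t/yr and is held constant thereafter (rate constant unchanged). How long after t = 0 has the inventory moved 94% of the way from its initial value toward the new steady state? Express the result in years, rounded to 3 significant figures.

2.46 yr

τ = M₀/F₀ = 516.5/591.5 = 0.8732 yr.
The remaining gap fraction is e^(−t/τ); 94% covered ⇒ e^(−t/τ) = 0.0600.
t = −τ ln(0.0600) = 0.8732 × 2.813 = 2.457 yr.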